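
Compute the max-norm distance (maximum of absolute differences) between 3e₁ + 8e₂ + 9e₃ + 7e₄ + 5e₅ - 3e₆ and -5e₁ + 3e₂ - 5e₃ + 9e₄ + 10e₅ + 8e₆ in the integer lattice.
14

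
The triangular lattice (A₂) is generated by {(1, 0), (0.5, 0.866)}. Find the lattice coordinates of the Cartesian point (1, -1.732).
2b₁ - 2b₂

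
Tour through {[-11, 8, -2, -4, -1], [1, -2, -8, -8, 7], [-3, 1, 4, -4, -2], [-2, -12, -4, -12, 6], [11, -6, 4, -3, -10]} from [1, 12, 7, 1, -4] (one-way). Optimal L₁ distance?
155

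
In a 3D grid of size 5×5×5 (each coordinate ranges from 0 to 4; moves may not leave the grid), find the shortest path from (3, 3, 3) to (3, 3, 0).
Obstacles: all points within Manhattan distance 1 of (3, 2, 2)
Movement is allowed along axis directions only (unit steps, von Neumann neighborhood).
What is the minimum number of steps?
5
(one shortest path: (3, 3, 3) → (2, 3, 3) → (2, 3, 2) → (2, 3, 1) → (3, 3, 1) → (3, 3, 0))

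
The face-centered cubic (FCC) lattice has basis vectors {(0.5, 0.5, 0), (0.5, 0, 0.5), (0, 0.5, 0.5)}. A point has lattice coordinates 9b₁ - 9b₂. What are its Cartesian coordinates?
(0, 4.5, -4.5)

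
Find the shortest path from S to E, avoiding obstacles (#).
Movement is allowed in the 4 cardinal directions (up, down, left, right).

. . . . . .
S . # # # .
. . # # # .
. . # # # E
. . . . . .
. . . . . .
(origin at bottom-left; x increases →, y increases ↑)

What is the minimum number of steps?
9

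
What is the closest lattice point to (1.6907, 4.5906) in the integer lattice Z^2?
(2, 5)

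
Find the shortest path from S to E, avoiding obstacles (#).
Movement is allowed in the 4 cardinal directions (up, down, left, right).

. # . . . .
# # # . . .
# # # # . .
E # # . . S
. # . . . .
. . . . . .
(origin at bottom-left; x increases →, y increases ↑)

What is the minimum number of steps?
9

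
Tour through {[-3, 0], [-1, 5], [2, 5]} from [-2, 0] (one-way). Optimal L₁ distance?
11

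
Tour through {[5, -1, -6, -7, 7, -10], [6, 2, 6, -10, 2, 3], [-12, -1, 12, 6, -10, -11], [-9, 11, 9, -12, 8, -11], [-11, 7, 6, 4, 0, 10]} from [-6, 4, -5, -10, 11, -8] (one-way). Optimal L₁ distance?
210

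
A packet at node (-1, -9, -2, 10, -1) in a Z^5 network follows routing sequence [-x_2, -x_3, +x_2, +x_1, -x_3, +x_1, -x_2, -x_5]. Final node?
(1, -10, -4, 10, -2)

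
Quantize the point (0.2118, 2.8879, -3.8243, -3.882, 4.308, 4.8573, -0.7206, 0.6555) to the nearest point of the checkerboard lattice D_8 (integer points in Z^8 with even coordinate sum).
(0, 3, -4, -4, 4, 5, -1, 1)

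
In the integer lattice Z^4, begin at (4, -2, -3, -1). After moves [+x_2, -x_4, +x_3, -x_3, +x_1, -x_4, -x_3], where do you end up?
(5, -1, -4, -3)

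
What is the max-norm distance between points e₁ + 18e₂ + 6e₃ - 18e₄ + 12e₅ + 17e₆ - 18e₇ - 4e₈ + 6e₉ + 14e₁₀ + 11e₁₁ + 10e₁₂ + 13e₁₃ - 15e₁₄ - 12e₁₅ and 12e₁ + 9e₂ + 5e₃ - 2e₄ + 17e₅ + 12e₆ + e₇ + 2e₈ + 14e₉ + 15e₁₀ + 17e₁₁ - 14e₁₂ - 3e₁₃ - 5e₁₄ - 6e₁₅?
24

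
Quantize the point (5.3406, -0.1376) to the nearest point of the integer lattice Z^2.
(5, 0)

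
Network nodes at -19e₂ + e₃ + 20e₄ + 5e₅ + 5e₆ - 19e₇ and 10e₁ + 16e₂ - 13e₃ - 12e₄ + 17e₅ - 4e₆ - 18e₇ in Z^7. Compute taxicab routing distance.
113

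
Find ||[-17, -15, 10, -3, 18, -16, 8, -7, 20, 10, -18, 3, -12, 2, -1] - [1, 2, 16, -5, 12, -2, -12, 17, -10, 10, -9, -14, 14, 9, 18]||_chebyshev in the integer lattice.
30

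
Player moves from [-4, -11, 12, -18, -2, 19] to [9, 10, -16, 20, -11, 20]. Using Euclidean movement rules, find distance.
54.037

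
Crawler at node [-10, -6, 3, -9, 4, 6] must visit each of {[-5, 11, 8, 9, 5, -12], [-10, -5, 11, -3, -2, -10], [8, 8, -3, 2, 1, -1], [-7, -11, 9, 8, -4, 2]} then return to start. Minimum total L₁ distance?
230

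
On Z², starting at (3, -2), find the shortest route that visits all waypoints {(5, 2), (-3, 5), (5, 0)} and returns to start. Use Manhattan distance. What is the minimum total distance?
30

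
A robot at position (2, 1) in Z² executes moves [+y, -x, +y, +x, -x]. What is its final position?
(1, 3)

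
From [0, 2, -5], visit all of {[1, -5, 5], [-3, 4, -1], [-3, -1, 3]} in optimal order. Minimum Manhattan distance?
28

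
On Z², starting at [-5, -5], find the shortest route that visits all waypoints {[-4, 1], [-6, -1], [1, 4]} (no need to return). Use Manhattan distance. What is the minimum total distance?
17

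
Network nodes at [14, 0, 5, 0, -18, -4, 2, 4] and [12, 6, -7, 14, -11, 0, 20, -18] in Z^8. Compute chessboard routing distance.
22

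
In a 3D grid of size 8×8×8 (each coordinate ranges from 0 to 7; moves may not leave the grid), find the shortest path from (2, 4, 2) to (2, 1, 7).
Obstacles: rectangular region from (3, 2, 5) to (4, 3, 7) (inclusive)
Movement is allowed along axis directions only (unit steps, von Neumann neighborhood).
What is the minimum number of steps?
8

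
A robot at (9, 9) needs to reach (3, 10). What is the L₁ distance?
7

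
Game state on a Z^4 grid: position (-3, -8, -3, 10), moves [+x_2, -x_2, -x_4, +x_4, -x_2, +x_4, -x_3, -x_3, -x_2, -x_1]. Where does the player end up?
(-4, -10, -5, 11)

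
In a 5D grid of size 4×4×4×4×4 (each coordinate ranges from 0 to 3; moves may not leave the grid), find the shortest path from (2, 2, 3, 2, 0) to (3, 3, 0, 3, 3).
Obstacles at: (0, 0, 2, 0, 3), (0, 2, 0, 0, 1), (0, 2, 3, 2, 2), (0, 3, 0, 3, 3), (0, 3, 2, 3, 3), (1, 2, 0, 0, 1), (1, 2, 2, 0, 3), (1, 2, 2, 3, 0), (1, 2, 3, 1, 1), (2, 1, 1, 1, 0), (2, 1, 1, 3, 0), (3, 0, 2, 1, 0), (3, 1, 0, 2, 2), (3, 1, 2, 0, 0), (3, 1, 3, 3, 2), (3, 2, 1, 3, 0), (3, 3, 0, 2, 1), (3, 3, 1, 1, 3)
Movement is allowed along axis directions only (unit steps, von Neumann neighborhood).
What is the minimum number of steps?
9
(one shortest path: (2, 2, 3, 2, 0) → (3, 2, 3, 2, 0) → (3, 3, 3, 2, 0) → (3, 3, 2, 2, 0) → (3, 3, 1, 2, 0) → (3, 3, 0, 2, 0) → (3, 3, 0, 3, 0) → (3, 3, 0, 3, 1) → (3, 3, 0, 3, 2) → (3, 3, 0, 3, 3))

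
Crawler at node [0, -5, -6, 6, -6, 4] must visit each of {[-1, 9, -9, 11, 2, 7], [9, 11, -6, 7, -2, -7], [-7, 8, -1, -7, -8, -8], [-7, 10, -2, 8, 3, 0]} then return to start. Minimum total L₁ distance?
182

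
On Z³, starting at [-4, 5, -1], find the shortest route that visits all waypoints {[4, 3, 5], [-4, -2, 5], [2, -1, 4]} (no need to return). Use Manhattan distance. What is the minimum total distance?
28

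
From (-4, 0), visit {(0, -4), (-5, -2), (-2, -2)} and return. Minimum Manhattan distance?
18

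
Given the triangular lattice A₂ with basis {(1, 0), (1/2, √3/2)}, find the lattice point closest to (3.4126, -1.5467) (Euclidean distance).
(3, -1.732)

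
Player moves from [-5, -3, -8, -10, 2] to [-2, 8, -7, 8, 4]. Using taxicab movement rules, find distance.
35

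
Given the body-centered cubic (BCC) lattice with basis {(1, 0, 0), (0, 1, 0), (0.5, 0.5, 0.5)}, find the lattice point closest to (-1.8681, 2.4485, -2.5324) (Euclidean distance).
(-1.5, 2.5, -2.5)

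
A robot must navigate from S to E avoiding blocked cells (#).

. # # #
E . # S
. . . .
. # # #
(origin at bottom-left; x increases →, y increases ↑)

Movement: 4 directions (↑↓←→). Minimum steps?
5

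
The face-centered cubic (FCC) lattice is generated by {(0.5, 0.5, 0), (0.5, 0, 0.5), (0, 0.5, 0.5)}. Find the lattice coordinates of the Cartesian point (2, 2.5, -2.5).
7b₁ - 3b₂ - 2b₃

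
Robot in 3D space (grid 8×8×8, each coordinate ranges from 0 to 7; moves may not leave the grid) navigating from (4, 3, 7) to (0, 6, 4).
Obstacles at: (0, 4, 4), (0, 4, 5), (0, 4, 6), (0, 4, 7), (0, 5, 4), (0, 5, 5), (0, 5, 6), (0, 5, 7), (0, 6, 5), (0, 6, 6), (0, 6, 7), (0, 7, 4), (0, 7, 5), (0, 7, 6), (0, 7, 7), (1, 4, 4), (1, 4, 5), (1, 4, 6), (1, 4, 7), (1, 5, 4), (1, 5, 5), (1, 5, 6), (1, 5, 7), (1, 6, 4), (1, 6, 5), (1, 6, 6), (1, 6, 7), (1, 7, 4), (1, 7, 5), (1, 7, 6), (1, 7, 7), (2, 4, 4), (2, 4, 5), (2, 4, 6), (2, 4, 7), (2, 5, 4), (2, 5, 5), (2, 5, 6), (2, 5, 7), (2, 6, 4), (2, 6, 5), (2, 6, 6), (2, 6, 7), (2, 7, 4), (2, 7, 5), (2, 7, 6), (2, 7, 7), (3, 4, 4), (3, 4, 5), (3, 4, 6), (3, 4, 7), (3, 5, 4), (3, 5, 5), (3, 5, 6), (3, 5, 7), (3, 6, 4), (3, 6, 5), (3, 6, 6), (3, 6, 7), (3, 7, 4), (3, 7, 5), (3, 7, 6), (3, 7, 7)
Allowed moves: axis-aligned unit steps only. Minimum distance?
12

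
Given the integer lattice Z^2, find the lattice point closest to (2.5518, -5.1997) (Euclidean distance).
(3, -5)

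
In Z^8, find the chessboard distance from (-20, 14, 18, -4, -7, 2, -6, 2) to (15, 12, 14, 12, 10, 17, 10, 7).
35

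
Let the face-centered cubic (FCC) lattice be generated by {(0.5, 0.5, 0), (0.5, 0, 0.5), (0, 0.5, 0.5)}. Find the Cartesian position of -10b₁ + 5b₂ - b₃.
(-2.5, -5.5, 2)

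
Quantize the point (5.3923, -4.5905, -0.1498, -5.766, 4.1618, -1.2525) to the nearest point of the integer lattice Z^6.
(5, -5, 0, -6, 4, -1)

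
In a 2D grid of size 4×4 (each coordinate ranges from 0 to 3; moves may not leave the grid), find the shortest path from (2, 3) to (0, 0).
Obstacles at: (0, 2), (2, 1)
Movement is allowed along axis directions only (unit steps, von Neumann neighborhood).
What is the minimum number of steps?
5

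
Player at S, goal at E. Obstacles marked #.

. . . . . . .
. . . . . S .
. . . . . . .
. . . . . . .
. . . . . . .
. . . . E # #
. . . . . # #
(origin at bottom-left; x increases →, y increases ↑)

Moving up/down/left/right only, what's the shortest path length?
5
(one shortest path: (5, 5) → (4, 5) → (4, 4) → (4, 3) → (4, 2) → (4, 1))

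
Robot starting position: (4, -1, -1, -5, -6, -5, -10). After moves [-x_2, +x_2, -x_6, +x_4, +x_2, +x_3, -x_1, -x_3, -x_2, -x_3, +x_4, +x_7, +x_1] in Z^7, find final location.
(4, -1, -2, -3, -6, -6, -9)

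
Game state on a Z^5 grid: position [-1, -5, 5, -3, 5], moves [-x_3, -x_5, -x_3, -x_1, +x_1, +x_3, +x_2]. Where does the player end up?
(-1, -4, 4, -3, 4)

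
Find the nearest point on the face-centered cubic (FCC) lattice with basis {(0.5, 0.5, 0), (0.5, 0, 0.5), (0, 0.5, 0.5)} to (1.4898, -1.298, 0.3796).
(1.5, -1, 0.5)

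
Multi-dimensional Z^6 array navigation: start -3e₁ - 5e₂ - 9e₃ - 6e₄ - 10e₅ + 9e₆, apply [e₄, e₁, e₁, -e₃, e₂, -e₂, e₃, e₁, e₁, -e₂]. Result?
(1, -6, -9, -5, -10, 9)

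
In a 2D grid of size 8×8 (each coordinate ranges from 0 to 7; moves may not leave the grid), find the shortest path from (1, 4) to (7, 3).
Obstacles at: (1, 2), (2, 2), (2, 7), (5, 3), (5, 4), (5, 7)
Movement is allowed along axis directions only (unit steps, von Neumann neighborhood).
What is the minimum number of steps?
9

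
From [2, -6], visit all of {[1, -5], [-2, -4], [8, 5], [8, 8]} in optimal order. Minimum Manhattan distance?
28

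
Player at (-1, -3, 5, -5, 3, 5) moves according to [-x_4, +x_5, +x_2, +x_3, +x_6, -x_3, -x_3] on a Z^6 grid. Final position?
(-1, -2, 4, -6, 4, 6)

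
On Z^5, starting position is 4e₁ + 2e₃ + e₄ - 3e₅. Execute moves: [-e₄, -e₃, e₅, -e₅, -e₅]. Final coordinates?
(4, 0, 1, 0, -4)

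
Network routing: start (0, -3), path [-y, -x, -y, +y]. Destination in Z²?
(-1, -4)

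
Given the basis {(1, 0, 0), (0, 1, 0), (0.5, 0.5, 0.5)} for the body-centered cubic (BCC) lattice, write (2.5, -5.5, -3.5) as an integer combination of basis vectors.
6b₁ - 2b₂ - 7b₃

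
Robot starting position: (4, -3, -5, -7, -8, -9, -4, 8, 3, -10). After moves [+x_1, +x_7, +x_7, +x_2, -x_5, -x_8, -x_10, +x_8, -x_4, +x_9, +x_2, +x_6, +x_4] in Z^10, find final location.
(5, -1, -5, -7, -9, -8, -2, 8, 4, -11)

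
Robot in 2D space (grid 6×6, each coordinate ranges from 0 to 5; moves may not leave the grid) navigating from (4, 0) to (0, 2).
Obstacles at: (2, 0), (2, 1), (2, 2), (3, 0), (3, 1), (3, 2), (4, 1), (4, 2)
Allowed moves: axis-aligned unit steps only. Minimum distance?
10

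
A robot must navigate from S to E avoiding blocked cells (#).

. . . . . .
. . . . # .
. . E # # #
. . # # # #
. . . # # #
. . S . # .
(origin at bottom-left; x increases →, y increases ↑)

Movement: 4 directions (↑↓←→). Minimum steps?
5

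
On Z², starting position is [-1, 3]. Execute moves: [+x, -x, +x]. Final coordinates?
(0, 3)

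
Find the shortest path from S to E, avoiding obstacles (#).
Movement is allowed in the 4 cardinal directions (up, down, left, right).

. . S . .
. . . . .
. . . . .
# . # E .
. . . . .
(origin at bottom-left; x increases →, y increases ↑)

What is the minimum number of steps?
4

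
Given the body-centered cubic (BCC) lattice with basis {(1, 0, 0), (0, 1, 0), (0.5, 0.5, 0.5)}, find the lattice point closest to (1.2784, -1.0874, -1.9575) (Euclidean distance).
(1, -1, -2)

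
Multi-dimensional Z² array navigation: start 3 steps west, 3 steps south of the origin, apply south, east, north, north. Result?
(-2, -2)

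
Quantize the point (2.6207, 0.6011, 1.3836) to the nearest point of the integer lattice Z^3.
(3, 1, 1)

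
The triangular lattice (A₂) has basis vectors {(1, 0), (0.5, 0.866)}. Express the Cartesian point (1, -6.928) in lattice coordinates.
5b₁ - 8b₂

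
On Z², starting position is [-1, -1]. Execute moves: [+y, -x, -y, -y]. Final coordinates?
(-2, -2)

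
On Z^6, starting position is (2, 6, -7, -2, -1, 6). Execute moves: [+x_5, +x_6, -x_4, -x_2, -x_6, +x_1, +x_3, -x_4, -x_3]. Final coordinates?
(3, 5, -7, -4, 0, 6)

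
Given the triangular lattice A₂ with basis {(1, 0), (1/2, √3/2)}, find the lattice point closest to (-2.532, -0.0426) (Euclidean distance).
(-3, 0)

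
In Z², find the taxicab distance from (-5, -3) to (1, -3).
6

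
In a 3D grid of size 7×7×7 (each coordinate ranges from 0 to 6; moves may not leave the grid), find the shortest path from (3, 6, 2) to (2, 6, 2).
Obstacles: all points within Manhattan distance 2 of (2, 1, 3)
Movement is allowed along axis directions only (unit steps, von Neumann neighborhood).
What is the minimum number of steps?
1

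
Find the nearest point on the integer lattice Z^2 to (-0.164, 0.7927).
(0, 1)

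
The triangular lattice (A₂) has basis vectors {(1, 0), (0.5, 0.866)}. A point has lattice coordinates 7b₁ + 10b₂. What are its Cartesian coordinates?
(12, 8.66)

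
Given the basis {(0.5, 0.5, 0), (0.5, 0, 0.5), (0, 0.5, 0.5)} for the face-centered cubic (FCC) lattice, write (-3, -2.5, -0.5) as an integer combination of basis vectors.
-5b₁ - b₂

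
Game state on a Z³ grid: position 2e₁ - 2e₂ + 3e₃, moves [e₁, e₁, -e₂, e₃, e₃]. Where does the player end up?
(4, -3, 5)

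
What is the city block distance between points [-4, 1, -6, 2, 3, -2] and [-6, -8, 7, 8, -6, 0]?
41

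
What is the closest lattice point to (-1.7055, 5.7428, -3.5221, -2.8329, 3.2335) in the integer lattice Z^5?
(-2, 6, -4, -3, 3)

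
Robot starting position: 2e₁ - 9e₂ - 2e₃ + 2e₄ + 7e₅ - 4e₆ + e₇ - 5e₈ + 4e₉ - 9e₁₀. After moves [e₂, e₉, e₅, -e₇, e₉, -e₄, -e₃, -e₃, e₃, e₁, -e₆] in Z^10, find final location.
(3, -8, -3, 1, 8, -5, 0, -5, 6, -9)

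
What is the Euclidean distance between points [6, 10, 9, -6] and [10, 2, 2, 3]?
14.4914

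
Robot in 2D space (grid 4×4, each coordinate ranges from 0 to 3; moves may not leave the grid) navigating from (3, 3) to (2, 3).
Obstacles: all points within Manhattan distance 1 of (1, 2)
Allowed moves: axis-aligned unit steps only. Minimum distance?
1
(one shortest path: (3, 3) → (2, 3))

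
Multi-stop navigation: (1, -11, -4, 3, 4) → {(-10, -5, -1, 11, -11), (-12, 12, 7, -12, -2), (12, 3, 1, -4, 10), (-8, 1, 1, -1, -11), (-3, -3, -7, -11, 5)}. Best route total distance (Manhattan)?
193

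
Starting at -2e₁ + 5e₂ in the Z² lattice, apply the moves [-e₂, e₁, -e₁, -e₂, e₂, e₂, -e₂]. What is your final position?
(-2, 4)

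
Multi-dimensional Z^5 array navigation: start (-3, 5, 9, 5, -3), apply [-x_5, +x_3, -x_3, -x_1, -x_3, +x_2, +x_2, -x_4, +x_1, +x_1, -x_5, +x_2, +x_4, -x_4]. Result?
(-2, 8, 8, 4, -5)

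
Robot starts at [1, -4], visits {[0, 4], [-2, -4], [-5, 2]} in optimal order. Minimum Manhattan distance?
19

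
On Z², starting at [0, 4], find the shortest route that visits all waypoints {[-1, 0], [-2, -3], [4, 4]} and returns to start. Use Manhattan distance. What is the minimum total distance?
26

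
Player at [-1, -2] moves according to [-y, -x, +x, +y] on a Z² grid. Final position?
(-1, -2)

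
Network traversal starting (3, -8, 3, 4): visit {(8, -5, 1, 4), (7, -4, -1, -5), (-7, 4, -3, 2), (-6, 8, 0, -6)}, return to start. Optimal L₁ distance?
96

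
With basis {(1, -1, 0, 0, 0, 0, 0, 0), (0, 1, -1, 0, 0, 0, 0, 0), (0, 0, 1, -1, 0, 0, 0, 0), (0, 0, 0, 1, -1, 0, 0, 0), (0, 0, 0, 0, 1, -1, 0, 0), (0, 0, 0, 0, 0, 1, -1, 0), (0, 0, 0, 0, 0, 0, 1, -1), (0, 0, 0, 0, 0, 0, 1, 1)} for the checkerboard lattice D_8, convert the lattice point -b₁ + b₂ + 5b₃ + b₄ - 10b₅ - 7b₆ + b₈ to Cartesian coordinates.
(-1, 2, 4, -4, -11, 3, 8, 1)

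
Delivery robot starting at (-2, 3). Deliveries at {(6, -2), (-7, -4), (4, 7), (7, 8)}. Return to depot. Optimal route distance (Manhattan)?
52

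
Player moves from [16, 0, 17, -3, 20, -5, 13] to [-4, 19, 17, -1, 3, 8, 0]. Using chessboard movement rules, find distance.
20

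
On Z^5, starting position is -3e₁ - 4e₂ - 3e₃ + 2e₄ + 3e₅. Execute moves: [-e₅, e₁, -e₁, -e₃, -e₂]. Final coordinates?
(-3, -5, -4, 2, 2)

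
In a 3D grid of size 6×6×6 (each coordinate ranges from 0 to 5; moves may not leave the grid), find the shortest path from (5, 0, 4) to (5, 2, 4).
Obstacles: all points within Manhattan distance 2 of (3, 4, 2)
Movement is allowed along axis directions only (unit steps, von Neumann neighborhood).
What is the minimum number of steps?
2
(one shortest path: (5, 0, 4) → (5, 1, 4) → (5, 2, 4))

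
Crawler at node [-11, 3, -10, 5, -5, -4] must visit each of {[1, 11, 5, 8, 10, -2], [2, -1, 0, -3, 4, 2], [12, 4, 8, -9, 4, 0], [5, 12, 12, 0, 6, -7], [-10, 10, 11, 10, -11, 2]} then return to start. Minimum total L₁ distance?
238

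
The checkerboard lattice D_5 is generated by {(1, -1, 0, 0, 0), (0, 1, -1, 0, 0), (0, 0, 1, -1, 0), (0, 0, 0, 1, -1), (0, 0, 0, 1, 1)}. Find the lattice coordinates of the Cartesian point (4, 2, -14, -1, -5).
4b₁ + 6b₂ - 8b₃ - 2b₄ - 7b₅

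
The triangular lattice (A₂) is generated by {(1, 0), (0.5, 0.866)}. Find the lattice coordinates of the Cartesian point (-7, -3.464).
-5b₁ - 4b₂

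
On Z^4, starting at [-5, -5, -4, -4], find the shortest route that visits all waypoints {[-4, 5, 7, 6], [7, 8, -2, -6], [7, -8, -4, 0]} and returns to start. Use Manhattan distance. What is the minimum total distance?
110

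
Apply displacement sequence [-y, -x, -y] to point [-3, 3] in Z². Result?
(-4, 1)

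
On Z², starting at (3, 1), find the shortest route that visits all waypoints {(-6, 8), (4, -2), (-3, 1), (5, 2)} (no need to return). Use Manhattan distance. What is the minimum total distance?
28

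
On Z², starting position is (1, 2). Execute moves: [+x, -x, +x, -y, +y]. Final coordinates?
(2, 2)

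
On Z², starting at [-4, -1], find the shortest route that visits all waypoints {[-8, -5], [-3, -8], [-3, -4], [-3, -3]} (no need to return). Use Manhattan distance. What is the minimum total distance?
16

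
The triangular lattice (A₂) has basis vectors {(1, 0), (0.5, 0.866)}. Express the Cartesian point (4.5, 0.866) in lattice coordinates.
4b₁ + b₂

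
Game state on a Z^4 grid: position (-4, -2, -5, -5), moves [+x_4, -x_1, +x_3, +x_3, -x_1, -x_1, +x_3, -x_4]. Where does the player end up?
(-7, -2, -2, -5)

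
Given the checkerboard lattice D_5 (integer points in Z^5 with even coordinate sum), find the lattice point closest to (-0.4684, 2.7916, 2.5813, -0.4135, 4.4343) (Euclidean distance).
(0, 3, 3, 0, 4)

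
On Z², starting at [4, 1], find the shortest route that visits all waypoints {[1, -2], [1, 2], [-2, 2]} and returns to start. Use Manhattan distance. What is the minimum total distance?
20
(one optimal route: (4, 1) → (1, -2) → (1, 2) → (-2, 2) → (4, 1))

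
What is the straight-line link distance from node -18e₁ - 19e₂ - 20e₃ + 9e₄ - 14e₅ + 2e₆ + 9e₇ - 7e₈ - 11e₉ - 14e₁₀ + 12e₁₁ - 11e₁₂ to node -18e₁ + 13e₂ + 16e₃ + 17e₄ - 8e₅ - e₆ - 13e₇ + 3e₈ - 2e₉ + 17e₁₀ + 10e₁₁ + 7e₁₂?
66.2042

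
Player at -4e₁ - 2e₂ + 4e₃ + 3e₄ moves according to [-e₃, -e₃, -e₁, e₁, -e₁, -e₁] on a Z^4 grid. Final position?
(-6, -2, 2, 3)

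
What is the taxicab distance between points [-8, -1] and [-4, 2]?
7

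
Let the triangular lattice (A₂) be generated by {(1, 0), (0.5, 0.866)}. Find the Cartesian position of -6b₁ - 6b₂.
(-9, -5.196)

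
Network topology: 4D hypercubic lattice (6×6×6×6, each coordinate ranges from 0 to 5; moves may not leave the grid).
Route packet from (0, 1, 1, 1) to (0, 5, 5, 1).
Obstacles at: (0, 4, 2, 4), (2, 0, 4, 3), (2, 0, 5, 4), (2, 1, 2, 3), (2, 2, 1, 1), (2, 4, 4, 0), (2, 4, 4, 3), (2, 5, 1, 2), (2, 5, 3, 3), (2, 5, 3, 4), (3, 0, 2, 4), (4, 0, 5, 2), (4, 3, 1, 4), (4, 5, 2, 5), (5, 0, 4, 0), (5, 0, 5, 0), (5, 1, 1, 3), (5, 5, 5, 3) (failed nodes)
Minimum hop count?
8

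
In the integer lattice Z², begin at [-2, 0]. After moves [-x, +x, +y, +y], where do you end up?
(-2, 2)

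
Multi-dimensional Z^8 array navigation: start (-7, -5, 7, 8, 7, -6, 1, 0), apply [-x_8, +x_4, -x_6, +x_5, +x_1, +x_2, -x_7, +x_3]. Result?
(-6, -4, 8, 9, 8, -7, 0, -1)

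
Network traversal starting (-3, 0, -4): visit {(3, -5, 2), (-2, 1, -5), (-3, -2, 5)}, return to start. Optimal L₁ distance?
44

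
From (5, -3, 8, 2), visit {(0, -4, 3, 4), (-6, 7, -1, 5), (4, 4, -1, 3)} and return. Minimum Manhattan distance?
68
(one optimal route: (5, -3, 8, 2) → (0, -4, 3, 4) → (-6, 7, -1, 5) → (4, 4, -1, 3) → (5, -3, 8, 2))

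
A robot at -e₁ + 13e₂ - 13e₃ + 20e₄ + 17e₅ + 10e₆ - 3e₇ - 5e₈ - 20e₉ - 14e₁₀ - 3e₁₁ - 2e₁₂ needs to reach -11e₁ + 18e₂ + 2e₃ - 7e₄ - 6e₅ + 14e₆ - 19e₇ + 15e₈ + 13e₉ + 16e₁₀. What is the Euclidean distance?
65.437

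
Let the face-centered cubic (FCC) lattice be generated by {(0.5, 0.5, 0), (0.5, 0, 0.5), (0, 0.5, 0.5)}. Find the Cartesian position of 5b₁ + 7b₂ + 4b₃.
(6, 4.5, 5.5)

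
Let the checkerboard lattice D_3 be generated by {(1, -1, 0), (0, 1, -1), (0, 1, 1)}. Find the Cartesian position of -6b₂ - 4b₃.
(0, -10, 2)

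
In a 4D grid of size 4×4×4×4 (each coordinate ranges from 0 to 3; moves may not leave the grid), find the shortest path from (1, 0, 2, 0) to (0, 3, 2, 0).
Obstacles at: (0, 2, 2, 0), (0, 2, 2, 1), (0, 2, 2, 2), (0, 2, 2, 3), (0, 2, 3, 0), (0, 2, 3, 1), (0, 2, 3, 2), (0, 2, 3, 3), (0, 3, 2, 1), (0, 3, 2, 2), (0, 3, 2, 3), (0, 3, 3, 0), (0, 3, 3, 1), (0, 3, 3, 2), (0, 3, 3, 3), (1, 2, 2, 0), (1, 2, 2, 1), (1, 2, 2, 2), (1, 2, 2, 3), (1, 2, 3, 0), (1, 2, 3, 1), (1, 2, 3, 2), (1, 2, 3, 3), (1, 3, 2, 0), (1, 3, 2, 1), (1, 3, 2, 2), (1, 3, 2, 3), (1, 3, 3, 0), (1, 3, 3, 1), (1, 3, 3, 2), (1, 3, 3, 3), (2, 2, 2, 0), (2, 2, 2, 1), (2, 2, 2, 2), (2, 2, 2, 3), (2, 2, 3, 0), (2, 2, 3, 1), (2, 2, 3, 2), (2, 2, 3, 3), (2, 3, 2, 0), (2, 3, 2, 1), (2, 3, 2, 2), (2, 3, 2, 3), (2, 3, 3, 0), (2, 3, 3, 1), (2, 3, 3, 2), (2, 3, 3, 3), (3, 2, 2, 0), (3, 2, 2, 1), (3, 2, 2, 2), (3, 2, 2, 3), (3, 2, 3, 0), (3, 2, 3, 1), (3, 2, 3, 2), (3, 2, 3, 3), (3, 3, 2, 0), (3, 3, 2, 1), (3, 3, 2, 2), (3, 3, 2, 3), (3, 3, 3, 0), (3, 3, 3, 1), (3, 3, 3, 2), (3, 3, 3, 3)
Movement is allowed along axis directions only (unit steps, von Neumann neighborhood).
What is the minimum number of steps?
6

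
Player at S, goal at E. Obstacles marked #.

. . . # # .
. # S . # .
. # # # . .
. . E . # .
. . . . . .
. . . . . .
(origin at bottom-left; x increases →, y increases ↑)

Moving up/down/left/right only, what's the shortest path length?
8
(one shortest path: (2, 4) → (2, 5) → (1, 5) → (0, 5) → (0, 4) → (0, 3) → (0, 2) → (1, 2) → (2, 2))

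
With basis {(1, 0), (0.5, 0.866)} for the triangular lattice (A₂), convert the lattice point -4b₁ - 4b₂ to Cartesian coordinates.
(-6, -3.464)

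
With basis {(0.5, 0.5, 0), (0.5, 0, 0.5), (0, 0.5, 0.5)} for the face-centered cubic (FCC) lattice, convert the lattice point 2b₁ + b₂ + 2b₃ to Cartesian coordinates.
(1.5, 2, 1.5)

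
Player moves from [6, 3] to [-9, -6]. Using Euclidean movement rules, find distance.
17.4929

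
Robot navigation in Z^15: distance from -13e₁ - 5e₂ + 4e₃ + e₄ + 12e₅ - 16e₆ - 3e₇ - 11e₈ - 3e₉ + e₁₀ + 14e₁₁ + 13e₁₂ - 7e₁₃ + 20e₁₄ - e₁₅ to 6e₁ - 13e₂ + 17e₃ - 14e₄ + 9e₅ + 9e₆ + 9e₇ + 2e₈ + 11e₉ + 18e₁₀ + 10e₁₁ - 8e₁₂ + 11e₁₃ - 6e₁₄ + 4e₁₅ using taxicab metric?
213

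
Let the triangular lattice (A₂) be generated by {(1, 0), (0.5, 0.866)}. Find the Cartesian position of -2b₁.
(-2, 0)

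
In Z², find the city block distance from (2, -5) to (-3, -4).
6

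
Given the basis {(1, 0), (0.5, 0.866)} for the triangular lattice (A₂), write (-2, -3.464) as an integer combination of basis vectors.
-4b₂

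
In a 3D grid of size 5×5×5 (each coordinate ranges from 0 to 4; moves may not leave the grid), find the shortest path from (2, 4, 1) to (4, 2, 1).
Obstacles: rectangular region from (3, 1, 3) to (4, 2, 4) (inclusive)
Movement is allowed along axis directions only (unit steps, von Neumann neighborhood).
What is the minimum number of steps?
4
(one shortest path: (2, 4, 1) → (3, 4, 1) → (4, 4, 1) → (4, 3, 1) → (4, 2, 1))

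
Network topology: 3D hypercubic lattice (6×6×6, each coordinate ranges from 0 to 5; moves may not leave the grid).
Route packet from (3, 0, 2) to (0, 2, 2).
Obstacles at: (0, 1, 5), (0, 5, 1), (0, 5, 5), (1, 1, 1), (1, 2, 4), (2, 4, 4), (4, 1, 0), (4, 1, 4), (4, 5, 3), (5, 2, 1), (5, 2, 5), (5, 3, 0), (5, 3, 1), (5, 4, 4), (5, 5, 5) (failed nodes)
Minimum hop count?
5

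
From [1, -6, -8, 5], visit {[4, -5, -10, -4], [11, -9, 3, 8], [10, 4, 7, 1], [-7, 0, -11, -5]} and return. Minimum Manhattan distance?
130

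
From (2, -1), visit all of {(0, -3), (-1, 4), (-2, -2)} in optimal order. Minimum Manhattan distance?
14
(one optimal route: (2, -1) → (0, -3) → (-2, -2) → (-1, 4))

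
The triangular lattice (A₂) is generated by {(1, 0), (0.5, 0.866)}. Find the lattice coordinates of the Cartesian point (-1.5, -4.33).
b₁ - 5b₂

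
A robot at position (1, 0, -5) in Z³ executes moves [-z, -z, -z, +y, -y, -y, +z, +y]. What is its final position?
(1, 0, -7)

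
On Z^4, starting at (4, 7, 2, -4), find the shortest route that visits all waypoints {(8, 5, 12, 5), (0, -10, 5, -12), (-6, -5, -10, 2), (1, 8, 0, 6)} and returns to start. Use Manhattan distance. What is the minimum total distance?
154
(one optimal route: (4, 7, 2, -4) → (8, 5, 12, 5) → (1, 8, 0, 6) → (-6, -5, -10, 2) → (0, -10, 5, -12) → (4, 7, 2, -4))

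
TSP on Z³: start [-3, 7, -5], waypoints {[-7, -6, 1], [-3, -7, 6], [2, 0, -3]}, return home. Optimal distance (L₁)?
68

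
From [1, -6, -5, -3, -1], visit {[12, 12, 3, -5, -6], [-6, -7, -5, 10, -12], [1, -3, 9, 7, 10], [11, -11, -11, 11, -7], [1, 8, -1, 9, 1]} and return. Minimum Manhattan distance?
230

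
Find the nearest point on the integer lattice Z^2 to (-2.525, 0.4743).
(-3, 0)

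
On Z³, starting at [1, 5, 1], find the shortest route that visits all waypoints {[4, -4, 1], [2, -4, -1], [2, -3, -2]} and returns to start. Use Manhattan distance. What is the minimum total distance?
30
(one optimal route: (1, 5, 1) → (4, -4, 1) → (2, -4, -1) → (2, -3, -2) → (1, 5, 1))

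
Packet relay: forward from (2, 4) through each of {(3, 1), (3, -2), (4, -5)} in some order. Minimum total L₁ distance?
11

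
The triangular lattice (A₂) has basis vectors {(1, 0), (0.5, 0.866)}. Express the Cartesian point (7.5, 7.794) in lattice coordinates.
3b₁ + 9b₂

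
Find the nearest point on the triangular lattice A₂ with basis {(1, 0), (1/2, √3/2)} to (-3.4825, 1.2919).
(-3.5, 0.866)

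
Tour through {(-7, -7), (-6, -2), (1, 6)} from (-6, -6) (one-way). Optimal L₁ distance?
23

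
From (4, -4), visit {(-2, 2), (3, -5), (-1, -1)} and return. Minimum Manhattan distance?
26
(one optimal route: (4, -4) → (-2, 2) → (-1, -1) → (3, -5) → (4, -4))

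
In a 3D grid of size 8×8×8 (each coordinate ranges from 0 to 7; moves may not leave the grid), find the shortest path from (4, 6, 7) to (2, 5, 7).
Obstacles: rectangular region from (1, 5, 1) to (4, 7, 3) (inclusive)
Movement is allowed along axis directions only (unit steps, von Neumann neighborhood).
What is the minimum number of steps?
3
(one shortest path: (4, 6, 7) → (3, 6, 7) → (2, 6, 7) → (2, 5, 7))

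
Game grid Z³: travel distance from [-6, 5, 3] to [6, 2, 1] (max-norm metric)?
12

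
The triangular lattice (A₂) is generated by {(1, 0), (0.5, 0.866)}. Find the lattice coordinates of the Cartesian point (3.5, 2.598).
2b₁ + 3b₂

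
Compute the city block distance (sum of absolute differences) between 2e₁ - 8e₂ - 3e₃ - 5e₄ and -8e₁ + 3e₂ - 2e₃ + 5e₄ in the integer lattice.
32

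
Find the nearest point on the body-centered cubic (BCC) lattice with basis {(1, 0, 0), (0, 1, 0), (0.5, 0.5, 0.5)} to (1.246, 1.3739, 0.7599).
(1.5, 1.5, 0.5)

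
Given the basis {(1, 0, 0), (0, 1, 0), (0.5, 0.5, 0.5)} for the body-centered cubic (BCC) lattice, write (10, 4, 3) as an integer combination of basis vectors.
7b₁ + b₂ + 6b₃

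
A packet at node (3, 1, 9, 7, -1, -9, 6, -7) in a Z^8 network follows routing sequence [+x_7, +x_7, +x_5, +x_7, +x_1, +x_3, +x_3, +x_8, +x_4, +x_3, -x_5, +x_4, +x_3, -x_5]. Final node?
(4, 1, 13, 9, -2, -9, 9, -6)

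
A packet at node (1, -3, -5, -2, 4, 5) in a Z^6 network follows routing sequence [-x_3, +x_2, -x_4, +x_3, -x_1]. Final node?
(0, -2, -5, -3, 4, 5)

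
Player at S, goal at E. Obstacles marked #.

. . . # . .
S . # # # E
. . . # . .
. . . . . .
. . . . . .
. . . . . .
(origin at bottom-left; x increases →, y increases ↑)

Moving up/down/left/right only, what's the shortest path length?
9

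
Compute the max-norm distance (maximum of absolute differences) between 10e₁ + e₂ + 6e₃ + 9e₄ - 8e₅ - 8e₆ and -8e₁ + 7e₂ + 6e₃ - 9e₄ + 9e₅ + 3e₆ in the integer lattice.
18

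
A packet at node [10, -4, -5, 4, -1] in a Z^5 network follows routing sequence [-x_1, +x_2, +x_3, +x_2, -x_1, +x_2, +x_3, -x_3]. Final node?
(8, -1, -4, 4, -1)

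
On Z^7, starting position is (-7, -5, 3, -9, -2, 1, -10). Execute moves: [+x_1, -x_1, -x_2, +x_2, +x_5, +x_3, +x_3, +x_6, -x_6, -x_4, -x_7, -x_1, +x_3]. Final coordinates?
(-8, -5, 6, -10, -1, 1, -11)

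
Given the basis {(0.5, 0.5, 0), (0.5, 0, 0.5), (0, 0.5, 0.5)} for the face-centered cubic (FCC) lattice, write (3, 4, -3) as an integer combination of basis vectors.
10b₁ - 4b₂ - 2b₃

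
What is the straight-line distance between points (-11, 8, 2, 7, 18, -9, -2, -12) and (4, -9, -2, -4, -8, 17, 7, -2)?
46.7333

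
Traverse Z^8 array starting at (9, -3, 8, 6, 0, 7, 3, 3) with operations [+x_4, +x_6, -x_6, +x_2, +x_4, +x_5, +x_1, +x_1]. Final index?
(11, -2, 8, 8, 1, 7, 3, 3)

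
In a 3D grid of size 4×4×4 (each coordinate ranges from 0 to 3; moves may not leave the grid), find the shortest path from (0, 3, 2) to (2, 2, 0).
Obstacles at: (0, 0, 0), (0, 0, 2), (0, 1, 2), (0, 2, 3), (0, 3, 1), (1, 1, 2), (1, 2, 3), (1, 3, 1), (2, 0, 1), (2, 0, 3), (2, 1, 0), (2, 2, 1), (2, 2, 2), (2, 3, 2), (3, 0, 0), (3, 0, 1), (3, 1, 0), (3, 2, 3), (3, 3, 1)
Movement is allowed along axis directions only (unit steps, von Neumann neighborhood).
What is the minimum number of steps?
5
(one shortest path: (0, 3, 2) → (1, 3, 2) → (1, 2, 2) → (1, 2, 1) → (1, 2, 0) → (2, 2, 0))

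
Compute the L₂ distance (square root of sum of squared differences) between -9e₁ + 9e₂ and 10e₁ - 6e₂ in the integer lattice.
24.2074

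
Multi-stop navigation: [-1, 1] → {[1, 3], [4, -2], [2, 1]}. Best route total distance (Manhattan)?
12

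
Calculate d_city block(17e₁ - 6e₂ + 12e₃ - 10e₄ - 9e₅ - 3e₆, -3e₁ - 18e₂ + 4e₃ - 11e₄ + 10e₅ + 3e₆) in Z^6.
66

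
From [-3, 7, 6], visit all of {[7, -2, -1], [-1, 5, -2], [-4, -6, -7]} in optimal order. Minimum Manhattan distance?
49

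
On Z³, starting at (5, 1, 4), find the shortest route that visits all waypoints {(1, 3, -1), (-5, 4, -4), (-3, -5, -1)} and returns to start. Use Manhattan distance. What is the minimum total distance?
54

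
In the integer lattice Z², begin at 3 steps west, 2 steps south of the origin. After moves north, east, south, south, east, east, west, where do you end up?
(-1, -3)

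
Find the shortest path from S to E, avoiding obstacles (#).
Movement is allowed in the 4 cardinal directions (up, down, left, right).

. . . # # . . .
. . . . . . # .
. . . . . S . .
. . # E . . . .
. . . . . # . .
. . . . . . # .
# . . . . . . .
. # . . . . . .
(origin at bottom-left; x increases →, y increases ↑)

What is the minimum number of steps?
3
(one shortest path: (5, 5) → (4, 5) → (3, 5) → (3, 4))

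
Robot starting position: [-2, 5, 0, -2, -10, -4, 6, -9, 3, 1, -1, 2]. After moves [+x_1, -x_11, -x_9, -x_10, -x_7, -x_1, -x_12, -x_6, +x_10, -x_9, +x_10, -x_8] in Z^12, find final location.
(-2, 5, 0, -2, -10, -5, 5, -10, 1, 2, -2, 1)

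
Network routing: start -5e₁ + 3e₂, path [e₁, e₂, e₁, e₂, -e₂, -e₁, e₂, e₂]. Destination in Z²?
(-4, 6)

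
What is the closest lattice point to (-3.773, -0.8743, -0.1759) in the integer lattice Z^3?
(-4, -1, 0)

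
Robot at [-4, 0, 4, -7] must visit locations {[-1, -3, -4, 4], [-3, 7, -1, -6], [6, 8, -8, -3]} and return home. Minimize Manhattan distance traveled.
88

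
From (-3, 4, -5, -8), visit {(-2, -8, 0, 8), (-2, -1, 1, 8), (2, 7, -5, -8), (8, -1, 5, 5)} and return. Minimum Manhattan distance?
104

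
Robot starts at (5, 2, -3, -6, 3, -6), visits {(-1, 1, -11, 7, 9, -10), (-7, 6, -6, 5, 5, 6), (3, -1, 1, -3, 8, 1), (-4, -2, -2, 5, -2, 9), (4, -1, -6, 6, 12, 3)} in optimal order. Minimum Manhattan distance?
139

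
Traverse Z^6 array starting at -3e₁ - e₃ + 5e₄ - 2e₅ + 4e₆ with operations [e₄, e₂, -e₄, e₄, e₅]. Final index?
(-3, 1, -1, 6, -1, 4)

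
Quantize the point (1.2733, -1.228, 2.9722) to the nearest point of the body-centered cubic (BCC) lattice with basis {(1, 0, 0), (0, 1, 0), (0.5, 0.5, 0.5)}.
(1, -1, 3)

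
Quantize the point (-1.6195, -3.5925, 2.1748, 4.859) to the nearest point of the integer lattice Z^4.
(-2, -4, 2, 5)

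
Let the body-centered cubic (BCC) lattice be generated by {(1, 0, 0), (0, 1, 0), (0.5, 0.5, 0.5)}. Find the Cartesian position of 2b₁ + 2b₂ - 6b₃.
(-1, -1, -3)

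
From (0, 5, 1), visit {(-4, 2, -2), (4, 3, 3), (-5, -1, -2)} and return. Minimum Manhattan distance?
40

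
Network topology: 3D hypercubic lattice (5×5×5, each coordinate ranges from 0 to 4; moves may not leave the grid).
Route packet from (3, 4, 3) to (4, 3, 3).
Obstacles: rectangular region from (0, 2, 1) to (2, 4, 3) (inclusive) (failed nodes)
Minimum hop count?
2
(one shortest path: (3, 4, 3) → (4, 4, 3) → (4, 3, 3))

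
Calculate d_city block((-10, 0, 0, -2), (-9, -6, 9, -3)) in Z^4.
17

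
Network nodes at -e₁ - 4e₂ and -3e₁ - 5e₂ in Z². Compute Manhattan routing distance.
3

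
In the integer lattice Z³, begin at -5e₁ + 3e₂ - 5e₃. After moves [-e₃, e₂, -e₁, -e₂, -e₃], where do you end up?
(-6, 3, -7)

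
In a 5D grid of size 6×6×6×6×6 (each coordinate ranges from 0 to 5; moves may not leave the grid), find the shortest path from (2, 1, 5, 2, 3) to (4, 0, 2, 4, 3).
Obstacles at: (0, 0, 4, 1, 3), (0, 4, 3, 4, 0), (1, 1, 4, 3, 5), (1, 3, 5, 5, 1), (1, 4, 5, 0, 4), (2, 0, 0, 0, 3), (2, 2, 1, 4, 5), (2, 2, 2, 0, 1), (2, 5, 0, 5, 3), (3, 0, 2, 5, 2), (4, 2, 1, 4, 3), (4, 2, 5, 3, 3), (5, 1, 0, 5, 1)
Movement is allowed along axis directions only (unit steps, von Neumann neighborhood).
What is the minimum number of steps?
8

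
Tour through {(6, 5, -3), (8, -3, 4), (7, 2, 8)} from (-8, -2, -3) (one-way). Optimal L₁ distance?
46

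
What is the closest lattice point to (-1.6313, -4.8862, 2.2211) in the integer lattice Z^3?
(-2, -5, 2)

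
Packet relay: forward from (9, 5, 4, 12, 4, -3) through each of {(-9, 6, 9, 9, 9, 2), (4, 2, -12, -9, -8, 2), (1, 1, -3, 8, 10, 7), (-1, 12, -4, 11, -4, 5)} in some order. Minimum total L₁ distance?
154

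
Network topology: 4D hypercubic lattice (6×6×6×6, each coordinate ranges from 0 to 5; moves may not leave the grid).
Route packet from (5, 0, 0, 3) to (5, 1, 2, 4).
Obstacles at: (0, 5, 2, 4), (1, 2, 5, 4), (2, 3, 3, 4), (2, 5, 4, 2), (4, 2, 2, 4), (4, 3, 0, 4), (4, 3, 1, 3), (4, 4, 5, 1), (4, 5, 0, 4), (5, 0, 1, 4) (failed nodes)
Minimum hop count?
4
(one shortest path: (5, 0, 0, 3) → (5, 1, 0, 3) → (5, 1, 1, 3) → (5, 1, 2, 3) → (5, 1, 2, 4))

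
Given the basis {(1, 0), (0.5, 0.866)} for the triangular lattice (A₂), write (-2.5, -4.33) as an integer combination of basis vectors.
-5b₂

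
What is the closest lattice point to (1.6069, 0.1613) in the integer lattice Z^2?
(2, 0)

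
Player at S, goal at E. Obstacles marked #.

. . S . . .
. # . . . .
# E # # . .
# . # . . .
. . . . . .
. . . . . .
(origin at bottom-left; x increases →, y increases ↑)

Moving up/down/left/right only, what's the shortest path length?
11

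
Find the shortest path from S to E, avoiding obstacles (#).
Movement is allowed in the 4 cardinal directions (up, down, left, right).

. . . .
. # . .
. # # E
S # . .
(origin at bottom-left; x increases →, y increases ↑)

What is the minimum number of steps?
8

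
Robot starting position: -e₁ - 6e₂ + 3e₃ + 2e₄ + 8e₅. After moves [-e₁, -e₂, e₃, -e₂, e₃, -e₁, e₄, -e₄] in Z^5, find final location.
(-3, -8, 5, 2, 8)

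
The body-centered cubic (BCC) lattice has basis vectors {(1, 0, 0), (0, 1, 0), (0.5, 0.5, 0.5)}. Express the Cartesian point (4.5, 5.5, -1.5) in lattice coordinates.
6b₁ + 7b₂ - 3b₃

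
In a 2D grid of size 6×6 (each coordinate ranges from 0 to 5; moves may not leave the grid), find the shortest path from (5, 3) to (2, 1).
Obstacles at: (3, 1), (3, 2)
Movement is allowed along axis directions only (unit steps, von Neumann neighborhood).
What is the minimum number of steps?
5
(one shortest path: (5, 3) → (4, 3) → (3, 3) → (2, 3) → (2, 2) → (2, 1))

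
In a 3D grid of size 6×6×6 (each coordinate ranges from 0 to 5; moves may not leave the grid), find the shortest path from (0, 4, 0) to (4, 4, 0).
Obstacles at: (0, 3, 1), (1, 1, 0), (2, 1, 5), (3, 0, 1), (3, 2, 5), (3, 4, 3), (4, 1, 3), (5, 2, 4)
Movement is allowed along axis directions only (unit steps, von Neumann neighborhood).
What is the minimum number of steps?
4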